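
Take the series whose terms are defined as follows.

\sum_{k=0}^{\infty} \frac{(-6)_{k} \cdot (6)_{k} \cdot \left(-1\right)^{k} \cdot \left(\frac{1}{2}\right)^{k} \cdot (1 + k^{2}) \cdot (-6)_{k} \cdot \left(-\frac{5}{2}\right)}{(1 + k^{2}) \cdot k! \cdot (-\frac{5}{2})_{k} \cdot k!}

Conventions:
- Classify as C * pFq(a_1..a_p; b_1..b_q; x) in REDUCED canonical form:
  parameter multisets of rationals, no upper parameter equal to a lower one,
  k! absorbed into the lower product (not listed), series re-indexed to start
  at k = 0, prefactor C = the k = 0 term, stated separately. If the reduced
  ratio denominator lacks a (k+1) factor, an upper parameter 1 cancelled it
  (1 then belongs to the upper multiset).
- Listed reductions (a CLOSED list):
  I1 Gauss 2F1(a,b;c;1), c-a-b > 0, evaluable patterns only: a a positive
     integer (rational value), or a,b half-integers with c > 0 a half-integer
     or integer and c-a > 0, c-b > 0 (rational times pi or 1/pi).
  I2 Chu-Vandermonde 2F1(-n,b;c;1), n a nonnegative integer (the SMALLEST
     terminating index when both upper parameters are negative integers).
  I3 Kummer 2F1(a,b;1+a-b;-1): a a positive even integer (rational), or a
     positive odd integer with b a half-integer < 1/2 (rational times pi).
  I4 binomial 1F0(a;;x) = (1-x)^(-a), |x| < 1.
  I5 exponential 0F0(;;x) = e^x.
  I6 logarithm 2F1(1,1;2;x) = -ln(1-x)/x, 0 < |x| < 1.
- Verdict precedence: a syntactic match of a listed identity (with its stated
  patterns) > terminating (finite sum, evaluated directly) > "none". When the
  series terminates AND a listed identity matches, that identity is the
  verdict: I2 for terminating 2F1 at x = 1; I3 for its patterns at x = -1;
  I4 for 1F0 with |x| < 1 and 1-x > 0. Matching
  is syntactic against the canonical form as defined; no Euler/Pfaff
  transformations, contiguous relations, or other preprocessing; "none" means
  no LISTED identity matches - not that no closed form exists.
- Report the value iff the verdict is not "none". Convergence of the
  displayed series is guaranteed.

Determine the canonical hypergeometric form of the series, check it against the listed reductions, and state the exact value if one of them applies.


Reduced: x = -\frac{1}{2}, 3F2, upper = {-6, -6, 6}, lower = {-\frac{5}{2}, 1}, C = -\frac{5}{2}. Verdict: terminating (-6 upstairs). 7 nonzero terms in all; added directly. Value: \frac{65061}{2}.

Key step: with t_0 = -\frac{5}{2}, the denominator's factorial ratio (C = -5/2, x = -1/2) is a lower Pochhammer.
Ratio: r(k) = -\frac{1}{2} * (k-6) (k-6) (k+6) / [(k-\frac{5}{2}) (k+1) (k+1)] - rational in k. x = -\frac{1}{2}; t_0 = -\frac{5}{2}; negate the roots.


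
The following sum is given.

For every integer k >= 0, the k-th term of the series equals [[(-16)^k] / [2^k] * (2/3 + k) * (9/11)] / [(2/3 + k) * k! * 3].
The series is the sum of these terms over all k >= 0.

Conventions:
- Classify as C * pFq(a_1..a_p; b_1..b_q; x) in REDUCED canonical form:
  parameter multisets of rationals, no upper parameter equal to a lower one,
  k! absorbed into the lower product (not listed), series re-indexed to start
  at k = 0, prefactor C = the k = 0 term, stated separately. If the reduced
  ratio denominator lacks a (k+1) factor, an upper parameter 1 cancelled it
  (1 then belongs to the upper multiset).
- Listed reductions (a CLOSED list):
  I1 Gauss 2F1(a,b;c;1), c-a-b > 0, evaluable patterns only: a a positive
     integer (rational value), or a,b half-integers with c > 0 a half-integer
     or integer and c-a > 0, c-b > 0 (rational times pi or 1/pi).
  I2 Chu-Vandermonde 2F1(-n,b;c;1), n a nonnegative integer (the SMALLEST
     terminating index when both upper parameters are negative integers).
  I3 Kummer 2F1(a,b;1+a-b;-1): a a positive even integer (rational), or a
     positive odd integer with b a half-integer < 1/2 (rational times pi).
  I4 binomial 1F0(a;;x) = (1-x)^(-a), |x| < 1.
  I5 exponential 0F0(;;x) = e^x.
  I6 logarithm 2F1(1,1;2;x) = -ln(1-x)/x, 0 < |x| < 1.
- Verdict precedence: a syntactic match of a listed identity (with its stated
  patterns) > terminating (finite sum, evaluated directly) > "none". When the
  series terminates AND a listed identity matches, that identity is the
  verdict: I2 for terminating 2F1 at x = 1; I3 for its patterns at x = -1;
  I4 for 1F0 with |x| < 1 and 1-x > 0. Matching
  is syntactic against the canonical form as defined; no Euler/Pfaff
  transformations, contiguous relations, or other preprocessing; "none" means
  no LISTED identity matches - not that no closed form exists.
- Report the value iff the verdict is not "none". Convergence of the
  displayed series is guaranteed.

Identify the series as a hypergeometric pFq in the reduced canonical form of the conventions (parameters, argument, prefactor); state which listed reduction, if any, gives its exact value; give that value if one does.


Key observation: with t_0 = 3/11, the two k-th powers (C = 3/11) combine into one argument.
Step ratio: r(k) = (-8) * 1 / [(k+1)] - poly over poly, x = (-8) from leading terms; C = 3/11 at k = 0.

Classification (C = 3/11): 0F0 with upper {-}, lower {-}, argument x = -8. Verdict: exponential (I5) fires (the 0F0 exponential series at x = -8). Value: (3/11) * e^(-8).


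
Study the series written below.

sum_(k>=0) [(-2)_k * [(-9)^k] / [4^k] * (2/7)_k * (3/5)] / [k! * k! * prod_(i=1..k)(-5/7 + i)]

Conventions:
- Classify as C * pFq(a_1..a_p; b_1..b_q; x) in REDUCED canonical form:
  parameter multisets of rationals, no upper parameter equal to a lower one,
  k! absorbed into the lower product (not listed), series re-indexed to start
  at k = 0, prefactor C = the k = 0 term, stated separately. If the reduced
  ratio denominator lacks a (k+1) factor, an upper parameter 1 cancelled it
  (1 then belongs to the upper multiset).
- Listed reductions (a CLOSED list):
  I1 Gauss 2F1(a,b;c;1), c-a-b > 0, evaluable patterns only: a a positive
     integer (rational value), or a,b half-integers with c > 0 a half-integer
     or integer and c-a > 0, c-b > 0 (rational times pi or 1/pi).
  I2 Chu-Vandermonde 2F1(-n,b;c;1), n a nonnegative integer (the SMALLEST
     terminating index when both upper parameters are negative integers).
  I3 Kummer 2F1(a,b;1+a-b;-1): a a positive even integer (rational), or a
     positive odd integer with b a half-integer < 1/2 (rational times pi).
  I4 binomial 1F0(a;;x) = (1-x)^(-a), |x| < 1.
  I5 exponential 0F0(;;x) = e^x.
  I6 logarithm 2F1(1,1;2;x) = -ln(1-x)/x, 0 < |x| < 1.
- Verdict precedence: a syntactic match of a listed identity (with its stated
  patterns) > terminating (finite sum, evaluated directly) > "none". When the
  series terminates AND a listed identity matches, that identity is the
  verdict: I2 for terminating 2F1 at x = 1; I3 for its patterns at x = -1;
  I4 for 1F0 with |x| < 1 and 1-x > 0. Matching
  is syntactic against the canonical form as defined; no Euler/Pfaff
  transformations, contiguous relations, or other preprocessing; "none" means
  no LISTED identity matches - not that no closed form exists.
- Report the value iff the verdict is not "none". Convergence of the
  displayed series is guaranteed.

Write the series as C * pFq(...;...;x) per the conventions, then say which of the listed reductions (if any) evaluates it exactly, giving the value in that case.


This is 3/5 * 1F1(-2; 1; -9/4) in reduced canonical form. Verdict: terminating - no listed pattern fits, but -2 in the upper list cuts the series at k = 2; direct evaluation. Value: 771/160.

Structural cue: from the first term 3/5: the denominator's factorial ratio (prefactor 3/5) is a lower Pochhammer.
Term ratio: r(k) = (-9/4) * (k-2) / [(k+1) (k+1)] - rational in k. x = (-9/4); t_0 = 3/5; negate the roots.


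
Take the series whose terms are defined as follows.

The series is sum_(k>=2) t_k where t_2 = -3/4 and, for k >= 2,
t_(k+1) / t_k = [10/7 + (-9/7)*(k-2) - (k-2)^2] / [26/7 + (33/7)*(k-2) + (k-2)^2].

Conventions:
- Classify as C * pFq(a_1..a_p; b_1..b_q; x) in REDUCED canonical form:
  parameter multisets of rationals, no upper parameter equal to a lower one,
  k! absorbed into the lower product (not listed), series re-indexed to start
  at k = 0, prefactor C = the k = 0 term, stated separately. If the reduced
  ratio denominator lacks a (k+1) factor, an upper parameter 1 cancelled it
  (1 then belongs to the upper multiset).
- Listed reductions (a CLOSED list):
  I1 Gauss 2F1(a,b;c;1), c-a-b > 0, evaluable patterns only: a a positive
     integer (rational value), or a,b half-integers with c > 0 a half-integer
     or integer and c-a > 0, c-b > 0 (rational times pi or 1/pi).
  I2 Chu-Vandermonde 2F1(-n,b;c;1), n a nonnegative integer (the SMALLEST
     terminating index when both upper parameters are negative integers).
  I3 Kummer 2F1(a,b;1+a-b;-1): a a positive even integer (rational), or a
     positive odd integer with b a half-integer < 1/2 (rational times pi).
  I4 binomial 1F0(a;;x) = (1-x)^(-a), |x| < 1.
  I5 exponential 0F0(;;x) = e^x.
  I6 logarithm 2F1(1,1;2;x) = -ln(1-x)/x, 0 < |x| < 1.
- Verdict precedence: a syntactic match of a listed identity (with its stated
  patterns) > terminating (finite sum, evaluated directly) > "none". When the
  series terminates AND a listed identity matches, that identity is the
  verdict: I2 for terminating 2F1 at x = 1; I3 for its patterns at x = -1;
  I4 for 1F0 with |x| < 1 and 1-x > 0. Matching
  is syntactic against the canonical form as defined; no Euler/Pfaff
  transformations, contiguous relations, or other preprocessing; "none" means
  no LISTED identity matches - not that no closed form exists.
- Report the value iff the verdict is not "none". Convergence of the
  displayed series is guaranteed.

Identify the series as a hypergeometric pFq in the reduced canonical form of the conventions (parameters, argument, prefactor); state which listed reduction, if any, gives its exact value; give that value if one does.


Reduced: x = -1, 2F1, upper = {-5/7, 2}, lower = {26/7}, C = -3/4. Verdict (x = -1): Kummer (I3) applies (x = -1; c = 26/7 equals 1+a-b for upper {-5/7, 2}: listed pattern). Exact value: -57/56.

Key step: t_0 = -3/4 here, and roots of the ratio polynomials (C = -3/4) are the negated parameters.
Ratio: r(k) = (-1) * (k-5/7) (k+2) / [(k+26/7) (k+1)] - poly over poly, x = (-1) from leading terms; C = -3/4 at k = 0.


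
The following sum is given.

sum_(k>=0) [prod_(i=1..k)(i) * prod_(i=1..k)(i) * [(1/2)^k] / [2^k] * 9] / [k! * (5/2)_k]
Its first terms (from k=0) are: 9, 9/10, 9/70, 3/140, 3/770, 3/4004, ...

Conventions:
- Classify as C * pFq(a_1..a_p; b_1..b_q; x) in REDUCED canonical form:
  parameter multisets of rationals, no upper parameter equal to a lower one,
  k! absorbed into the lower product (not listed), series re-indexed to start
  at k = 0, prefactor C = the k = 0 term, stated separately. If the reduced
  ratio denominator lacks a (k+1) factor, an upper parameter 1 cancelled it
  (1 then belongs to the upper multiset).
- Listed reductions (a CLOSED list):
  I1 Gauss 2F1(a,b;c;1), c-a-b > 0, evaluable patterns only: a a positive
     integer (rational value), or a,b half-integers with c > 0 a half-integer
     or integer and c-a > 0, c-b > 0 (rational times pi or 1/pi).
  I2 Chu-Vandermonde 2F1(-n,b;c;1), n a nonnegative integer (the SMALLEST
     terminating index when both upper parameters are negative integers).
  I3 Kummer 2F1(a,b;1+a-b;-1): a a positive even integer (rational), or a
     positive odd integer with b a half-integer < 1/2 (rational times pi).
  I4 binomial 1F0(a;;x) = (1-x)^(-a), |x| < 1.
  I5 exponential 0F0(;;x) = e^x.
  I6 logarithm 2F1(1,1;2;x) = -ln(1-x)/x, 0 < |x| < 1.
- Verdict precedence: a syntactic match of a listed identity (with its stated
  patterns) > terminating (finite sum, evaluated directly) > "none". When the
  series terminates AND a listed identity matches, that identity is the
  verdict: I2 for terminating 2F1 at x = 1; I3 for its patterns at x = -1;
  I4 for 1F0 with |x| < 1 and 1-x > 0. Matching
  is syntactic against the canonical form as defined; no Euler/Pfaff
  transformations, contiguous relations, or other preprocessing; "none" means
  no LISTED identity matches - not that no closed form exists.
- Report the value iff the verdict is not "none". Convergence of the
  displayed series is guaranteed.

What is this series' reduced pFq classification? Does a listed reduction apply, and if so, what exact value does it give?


Prefactor 9, argument 1/4: 2F1 with upper {1, 1} over lower {5/2}. Verdict: none (x = 1/4): each listed identity misses the multisets {1, 1} ; {5/2}.

Key step: t_0 = 9 here, and the two k-th powers (C = 9, x = 1/4) combine into one argument.
Ratio: r(k) = (1/4) * (k+1) (k+1) / [(k+5/2) (k+1)] - poly over poly, x = (1/4) from leading terms; C = 9 at k = 0.


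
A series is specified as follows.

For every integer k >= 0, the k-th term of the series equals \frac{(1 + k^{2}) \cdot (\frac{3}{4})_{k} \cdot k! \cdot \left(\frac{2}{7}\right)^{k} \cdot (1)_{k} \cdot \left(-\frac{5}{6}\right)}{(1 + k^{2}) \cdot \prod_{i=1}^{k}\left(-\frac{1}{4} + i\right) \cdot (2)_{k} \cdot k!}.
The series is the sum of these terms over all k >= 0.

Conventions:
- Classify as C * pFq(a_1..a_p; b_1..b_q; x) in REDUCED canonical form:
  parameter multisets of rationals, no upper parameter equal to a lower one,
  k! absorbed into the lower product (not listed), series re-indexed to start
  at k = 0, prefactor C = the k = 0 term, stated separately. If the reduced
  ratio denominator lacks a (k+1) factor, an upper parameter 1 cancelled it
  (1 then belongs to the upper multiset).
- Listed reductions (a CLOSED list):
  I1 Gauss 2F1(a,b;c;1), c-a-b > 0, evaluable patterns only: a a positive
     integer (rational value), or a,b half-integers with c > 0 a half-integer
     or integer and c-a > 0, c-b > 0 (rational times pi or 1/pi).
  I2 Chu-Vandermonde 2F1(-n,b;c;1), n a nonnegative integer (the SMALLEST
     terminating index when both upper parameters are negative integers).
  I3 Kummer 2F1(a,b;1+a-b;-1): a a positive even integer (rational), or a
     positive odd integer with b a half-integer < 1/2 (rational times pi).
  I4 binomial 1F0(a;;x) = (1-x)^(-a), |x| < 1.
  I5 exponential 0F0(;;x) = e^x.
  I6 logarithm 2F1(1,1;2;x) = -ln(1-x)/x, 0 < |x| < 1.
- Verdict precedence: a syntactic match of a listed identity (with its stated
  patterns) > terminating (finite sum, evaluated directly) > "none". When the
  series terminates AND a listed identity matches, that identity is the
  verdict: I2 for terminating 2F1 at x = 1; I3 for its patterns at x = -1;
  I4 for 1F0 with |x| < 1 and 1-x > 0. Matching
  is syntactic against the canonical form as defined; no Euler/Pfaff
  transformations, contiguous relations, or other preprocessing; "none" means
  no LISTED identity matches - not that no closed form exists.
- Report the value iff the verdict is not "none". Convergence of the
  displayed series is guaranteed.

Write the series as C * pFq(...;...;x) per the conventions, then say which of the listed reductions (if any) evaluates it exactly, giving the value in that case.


Key observation: from the first term -\frac{5}{6}: the parameter 3/4 appears in both the upper and lower lists and cancels (alongside the other common factor).
Ratio: r(k) = \frac{2}{7} * (k+1) (k+1) / [(k+2) (k+1)] - rational in k, leading ratio \frac{2}{7}; with t_0 = -\frac{5}{6}, classification follows.

The series (x = \frac{2}{7}) is 2F1: upper {1, 1}, lower {2}, prefactor -\frac{5}{6}. Verdict (x = \frac{2}{7}): the I6 logarithm reduction applies (the logarithm: parameters (1,1;2), x = \frac{2}{7}). Value: \frac{35}{12} \cdot \ln\left(\frac{5}{7}\right).


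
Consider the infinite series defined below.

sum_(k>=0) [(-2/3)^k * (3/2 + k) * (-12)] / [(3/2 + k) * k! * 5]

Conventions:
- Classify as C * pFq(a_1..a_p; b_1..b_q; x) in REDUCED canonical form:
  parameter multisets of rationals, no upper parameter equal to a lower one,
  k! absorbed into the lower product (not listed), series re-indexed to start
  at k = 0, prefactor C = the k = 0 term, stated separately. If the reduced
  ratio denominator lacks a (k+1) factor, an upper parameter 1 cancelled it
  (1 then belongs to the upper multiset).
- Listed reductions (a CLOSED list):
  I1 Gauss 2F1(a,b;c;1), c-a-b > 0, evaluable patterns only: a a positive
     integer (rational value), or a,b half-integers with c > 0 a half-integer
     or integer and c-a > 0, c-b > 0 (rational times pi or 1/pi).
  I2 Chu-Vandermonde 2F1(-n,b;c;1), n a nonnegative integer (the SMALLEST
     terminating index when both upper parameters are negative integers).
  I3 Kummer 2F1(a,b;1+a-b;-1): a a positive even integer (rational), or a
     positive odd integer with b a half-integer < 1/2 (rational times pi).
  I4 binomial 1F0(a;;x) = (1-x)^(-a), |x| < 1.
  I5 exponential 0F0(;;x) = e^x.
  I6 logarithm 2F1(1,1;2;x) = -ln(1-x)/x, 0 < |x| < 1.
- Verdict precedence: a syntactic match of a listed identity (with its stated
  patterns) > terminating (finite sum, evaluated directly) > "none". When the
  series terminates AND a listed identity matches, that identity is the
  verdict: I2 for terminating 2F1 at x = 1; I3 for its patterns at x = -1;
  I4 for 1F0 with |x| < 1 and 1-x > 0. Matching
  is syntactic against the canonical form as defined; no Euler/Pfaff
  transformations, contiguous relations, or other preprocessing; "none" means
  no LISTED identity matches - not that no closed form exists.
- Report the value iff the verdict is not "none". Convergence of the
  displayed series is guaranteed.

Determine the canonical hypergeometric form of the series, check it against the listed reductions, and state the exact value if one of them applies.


Reduced: x = -2/3, 0F0, upper = {-}, lower = {-}, C = -12/5. Verdict: the I5 exponential reduction applies (the 0F0 exponential series at x = -2/3). Its exact value is (-12/5) * e^(-2/3).

First insight: t_0 = -12/5 here, and the constant factors (C = -12/5) combine into one prefactor.
Consecutive-term ratio: r(k) = (-2/3) * 1 / [(k+1)] ; factor over Q: parameters, x = (-2/3), and C = -12/5.


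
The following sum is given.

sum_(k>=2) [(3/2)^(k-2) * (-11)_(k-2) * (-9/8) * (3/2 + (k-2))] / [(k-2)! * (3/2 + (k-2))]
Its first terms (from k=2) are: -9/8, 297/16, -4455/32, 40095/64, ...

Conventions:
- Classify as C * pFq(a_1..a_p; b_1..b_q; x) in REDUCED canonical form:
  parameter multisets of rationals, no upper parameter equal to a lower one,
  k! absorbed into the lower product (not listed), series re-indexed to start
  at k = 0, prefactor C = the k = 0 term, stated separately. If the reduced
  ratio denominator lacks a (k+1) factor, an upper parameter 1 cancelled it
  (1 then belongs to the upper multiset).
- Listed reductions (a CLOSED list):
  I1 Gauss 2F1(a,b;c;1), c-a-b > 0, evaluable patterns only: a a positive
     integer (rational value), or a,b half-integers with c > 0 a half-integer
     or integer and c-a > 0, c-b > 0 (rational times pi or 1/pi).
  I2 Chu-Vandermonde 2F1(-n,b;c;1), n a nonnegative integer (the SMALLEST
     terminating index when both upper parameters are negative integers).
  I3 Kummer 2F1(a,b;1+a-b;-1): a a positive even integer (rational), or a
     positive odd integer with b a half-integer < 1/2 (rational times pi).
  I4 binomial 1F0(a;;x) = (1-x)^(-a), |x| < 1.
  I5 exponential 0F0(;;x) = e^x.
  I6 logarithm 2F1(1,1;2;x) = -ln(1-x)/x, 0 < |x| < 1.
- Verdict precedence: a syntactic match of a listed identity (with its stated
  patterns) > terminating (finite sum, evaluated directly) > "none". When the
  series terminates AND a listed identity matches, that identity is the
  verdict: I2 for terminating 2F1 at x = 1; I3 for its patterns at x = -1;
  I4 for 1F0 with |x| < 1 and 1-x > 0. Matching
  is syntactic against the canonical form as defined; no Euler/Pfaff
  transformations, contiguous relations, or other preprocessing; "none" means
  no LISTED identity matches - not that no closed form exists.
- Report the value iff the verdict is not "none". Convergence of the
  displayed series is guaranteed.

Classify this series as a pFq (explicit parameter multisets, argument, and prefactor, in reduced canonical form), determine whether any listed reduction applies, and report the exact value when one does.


With C = -9/8: the canonical form is 1F0(-11; -; 3/2). Verdict: terminating. (-11)_k vanishes past k = 11, leaving a 12-term sum, computed directly. Its exact value is 9/16384.

The tell: t_0 being -9/8, striking the common factor k + 3/2 reduces the term (prefactor -9/8).
Step ratio: r(k) = (3/2) * (k-11) / [(k+1)] - poly over poly, x = (3/2) from leading terms; C = -9/8 at k = 0.


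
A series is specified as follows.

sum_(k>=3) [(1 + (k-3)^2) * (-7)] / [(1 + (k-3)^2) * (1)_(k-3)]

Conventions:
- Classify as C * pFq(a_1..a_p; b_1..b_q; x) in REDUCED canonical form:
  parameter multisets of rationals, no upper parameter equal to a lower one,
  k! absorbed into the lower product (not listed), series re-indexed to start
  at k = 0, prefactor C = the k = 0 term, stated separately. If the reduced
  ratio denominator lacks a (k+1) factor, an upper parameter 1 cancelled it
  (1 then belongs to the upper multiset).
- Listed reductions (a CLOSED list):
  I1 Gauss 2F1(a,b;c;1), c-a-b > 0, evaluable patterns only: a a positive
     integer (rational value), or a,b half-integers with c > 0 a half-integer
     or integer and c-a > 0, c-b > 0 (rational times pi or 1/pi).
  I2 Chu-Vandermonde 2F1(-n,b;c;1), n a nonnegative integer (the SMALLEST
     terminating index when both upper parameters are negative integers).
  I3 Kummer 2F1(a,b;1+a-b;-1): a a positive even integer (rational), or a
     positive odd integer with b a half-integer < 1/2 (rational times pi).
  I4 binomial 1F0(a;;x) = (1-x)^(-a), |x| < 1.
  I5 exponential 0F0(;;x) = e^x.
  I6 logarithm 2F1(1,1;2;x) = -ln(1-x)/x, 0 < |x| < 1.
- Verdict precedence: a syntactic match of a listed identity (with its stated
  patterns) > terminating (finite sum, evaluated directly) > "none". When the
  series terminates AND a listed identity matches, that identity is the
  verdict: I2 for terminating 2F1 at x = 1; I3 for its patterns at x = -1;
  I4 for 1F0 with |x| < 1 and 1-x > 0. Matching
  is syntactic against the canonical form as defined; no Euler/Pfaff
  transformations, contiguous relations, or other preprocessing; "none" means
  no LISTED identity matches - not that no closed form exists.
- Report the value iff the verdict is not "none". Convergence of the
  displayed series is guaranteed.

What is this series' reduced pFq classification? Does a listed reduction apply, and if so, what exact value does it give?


Canonical form: C = -7 times 0F0 with upper {-}, lower {-}, x = 1. Verdict: this is exponential (I5) (the 0F0 exponential series at x = 1). Value: (-7) * e^(1).

The tell: x = 1 and k^2 + 1 divides numerator and denominator alike; C = -7, x = 1 after cancelling.
Adjacent-term ratio: r(k) = 1 * 1 / [(k+1)] - rational in k. x = 1; t_0 = -7; negate the roots.


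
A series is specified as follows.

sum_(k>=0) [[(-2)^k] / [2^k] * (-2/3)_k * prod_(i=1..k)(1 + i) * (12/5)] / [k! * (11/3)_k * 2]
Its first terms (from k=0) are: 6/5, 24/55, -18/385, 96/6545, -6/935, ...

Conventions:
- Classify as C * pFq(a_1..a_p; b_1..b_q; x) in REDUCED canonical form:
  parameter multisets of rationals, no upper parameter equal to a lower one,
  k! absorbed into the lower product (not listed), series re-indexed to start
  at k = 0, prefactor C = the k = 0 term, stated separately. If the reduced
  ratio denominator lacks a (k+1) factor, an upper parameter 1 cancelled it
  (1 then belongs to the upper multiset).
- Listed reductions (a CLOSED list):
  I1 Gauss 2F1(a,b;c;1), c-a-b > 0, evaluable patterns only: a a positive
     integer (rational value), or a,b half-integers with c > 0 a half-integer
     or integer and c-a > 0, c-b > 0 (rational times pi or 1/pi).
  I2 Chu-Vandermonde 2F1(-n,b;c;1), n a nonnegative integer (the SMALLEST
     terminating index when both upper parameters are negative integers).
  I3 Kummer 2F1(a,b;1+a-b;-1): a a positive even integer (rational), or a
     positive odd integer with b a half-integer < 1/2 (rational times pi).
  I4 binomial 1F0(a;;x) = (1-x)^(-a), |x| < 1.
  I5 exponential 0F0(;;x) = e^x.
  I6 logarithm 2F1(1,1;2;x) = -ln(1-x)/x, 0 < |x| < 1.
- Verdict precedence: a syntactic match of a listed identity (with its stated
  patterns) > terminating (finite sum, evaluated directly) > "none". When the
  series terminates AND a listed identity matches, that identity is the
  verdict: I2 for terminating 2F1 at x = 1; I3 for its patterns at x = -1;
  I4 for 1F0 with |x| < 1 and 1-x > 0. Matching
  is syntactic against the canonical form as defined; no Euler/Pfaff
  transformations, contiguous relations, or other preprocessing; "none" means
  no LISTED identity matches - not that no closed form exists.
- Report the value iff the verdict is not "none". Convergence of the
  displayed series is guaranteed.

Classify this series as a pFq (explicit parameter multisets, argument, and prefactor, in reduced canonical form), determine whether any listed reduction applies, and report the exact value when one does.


Prefactor 6/5, argument -1: 2F1 with upper {-2/3, 2} over lower {11/3}. Verdict: this is Kummer's theorem (I3) (x = -1; c = 11/3 equals 1+a-b for upper {-2/3, 2}: listed pattern). Exact value: 8/5.

Key step: x = (-1) and the two k-th powers (C = 6/5, x = -1) combine into one argument.
Ratio: r(k) = (-1) * (k-2/3) (k+2) / [(k+11/3) (k+1)] - poly over poly, x = (-1) from leading terms; C = 6/5 at k = 0.


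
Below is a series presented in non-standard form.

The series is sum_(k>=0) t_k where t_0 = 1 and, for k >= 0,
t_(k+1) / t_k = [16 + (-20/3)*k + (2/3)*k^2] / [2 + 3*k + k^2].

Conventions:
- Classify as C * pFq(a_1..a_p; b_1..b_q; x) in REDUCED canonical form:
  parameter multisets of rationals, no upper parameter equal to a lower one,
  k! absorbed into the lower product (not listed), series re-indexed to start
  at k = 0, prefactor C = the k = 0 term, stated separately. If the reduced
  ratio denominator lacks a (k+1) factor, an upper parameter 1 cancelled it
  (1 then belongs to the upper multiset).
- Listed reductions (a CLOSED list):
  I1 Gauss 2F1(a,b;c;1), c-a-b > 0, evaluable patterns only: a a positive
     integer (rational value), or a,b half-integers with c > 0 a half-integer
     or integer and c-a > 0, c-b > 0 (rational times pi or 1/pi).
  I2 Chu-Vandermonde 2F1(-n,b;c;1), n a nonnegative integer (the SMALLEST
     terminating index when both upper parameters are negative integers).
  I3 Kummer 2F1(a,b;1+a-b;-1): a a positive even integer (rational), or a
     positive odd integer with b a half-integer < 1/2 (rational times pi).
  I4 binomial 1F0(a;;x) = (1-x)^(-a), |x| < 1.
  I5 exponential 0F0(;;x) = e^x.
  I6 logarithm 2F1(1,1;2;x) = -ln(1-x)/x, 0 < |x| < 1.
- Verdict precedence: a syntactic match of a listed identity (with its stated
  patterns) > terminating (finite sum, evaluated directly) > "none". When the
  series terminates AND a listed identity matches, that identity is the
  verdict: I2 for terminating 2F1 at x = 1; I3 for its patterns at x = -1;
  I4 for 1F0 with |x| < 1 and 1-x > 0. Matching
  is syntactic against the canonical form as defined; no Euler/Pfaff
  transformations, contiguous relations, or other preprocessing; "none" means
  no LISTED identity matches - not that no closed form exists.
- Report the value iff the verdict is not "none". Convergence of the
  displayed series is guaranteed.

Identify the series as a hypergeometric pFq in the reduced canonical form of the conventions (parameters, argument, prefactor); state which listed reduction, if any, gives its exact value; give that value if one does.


Canonical form: C = 1 times 2F1 with upper {-6, -4}, lower {2}, x = 2/3. Verdict: terminating - no listed pattern fits, but -4 in the upper list cuts the series at k = 4; direct evaluation. Exact value: 779/27.

Key step: t_0 = 1 here, and roots of the ratio polynomials (C = 1) are the negated parameters.
Consecutive-term ratio: r(k) = (2/3) * (k-6) (k-4) / [(k+2) (k+1)] - rational; roots negated = parameters, x = (2/3), C = 1.


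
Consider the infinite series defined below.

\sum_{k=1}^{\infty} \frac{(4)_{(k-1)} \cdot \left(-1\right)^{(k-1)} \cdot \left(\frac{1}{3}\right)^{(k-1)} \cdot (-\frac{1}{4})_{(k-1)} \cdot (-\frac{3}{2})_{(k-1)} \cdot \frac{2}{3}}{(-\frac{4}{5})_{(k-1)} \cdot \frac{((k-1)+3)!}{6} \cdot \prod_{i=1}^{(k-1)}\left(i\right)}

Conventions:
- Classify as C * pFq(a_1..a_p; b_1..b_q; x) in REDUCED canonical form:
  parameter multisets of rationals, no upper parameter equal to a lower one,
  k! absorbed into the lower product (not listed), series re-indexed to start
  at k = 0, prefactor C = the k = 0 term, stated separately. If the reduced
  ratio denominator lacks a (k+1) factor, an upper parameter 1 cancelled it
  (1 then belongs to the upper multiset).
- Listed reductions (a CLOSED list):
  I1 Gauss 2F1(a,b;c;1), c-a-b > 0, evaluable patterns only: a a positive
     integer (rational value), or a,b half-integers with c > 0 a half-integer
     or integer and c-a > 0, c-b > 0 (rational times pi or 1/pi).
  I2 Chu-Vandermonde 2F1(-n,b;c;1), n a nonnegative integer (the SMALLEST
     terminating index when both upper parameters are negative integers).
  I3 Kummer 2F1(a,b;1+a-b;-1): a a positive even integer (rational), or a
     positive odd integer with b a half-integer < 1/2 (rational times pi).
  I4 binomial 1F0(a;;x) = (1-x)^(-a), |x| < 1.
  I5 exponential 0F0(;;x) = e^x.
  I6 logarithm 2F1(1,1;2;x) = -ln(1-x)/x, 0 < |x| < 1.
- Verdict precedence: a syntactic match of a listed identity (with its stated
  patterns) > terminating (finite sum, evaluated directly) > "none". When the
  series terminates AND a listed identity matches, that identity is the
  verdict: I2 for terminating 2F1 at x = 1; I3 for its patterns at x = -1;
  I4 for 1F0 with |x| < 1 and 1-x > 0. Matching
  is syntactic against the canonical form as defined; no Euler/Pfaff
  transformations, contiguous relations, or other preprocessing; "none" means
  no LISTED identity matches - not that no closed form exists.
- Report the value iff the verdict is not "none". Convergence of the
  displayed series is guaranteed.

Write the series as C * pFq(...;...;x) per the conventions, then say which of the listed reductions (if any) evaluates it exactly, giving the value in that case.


The series (x = -\frac{1}{3}) is 2F1: upper {-\frac{3}{2}, -\frac{1}{4}}, lower {-\frac{4}{5}}, prefactor \frac{2}{3}. Verdict: none. No listed pattern accepts 2F1(-\frac{3}{2}, -\frac{1}{4}; -\frac{4}{5}; -\frac{1}{3}).

Key step: t_0 = \frac{2}{3} here, and the denominator's factorial ratio (C = 2/3) is a lower Pochhammer.
Ratio: r(k) = -\frac{1}{3} * (k-\frac{3}{2}) (k-\frac{1}{4}) / [(k-\frac{4}{5}) (k+1)] ; factor over Q: parameters, x = -\frac{1}{3}, and C = \frac{2}{3}.


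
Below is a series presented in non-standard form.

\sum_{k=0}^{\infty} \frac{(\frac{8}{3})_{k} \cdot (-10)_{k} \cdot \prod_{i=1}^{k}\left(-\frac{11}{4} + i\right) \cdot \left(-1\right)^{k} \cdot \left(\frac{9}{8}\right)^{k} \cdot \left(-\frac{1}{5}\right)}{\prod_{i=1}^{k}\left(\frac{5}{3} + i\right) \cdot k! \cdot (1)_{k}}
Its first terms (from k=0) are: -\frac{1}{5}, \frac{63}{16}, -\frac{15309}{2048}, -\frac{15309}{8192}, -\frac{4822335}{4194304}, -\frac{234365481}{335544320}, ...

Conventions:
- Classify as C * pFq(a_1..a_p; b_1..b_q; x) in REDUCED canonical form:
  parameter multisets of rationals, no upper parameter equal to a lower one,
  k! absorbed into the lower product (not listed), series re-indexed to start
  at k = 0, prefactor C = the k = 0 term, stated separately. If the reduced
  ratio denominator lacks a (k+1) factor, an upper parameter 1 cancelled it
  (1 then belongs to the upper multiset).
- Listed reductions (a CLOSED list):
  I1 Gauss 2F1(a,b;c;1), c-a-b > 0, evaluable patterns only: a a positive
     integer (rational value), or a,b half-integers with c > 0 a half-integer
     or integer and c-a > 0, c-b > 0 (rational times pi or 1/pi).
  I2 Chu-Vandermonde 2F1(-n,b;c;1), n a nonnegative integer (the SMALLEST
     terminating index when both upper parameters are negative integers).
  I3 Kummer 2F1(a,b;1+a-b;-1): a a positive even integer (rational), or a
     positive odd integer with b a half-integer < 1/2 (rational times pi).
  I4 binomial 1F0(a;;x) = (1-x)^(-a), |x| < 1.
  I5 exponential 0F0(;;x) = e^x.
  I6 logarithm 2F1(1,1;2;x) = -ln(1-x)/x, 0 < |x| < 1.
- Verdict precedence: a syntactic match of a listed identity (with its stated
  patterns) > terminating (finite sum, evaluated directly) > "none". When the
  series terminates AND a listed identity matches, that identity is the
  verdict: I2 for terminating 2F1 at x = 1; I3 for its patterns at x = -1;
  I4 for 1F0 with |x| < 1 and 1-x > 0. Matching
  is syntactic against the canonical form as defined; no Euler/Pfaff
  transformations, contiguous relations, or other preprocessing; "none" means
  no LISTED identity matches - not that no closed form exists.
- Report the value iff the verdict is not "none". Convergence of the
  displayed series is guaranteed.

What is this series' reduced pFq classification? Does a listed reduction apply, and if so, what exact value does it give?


x = -\frac{9}{8} here; the reduced form reads 2F1, upper {-10, -\frac{7}{4}}, lower {1}, C = -\frac{1}{5}. Verdict: terminating (-10 upstairs). 11 nonzero terms in all; added directly. Its exact value is -\frac{2303888609626846511}{288230376151711744}.

Structural cue: from the first term -\frac{1}{5}: the running product (C = -1/5, x = -9/8) telescopes to a rising factorial.
Term ratio: r(k) = -\frac{9}{8} * (k-10) (k-\frac{7}{4}) / [(k+1) (k+1)] - rational in k, leading ratio -\frac{9}{8}; with t_0 = -\frac{1}{5}, classification follows.


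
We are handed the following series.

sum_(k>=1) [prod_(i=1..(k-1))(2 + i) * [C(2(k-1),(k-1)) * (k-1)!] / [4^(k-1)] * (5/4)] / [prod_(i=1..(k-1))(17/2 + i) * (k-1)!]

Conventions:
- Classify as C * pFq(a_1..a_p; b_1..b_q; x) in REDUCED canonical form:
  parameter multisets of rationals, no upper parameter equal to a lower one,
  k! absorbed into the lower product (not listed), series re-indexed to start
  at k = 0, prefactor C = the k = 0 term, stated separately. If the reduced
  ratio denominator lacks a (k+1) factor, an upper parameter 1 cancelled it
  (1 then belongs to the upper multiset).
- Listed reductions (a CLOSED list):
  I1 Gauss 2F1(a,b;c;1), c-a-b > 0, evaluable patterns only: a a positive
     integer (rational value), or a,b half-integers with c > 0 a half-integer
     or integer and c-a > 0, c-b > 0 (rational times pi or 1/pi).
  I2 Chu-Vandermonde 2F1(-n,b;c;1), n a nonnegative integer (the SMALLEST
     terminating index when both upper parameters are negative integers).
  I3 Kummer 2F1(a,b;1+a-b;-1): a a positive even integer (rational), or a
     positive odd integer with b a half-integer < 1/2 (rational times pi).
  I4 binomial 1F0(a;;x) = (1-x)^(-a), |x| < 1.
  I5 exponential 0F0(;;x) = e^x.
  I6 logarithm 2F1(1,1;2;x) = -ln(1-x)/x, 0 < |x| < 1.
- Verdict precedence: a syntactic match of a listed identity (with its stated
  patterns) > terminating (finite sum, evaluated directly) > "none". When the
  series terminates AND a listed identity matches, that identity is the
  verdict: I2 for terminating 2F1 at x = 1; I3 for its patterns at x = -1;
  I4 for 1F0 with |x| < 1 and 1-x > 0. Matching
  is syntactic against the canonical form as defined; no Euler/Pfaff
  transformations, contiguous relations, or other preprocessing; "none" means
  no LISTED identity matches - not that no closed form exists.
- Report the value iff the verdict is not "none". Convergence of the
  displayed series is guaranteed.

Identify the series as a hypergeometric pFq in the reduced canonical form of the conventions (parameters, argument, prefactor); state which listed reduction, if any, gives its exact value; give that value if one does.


Classification (C = 5/4): 2F1 with upper {1/2, 3}, lower {19/2}, argument x = 1. Verdict: Gauss (I1, integer-parameter pattern) applies (x = 1: the Gamma ratio telescopes since c-a-b = 6 > 0 and a = 3 in Z>0). Hence: 5525/3584.

Key observation: x = 1 and C(2k,k) (C = 5/4, x = 1) equals 4^k (1/2)_k / k!.
Ratio: r(k) = 1 * (k+1/2) (k+3) / [(k+19/2) (k+1)] - rational in k, leading ratio 1; with t_0 = 5/4, classification follows.


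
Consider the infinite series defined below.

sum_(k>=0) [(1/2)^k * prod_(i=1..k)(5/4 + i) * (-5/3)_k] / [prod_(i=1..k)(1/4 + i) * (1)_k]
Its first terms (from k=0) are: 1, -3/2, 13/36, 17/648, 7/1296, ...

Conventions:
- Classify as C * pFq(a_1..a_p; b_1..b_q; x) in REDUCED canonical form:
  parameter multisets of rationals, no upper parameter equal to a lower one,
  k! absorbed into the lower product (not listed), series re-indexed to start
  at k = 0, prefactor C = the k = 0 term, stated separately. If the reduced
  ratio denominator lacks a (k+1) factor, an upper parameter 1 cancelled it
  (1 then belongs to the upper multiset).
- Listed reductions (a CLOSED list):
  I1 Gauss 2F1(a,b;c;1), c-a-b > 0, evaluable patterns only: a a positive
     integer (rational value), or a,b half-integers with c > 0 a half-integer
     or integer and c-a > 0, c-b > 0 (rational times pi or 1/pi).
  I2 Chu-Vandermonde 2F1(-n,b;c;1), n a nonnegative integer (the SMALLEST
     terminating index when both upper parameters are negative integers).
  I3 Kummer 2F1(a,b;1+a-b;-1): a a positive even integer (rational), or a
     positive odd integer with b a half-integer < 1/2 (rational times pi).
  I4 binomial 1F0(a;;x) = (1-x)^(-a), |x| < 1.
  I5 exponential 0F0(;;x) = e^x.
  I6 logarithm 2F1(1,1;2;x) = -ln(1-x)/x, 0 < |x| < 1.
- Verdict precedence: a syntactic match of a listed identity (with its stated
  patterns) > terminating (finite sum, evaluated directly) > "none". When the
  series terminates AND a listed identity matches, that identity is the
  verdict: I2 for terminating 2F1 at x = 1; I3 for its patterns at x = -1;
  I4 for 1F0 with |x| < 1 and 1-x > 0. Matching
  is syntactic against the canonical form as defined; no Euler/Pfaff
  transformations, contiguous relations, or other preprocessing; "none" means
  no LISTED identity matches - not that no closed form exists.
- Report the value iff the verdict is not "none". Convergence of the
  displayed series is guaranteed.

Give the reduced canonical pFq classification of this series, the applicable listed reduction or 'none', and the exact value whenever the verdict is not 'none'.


Classification (C = 1): 2F1 with upper {-5/3, 9/4}, lower {5/4}, argument x = 1/2. Verdict: no listed reduction: x = 1/2 and upper {-5/3, 9/4} fail every I1-I6 pattern.

Structural cue: t_0 = 1 here, and the running product (C = 1) telescopes to a rising factorial.
Adjacent-term ratio: r(k) = (1/2) * (k-5/3) (k+9/4) / [(k+5/4) (k+1)] - rational in k. x = (1/2); t_0 = 1; negate the roots.


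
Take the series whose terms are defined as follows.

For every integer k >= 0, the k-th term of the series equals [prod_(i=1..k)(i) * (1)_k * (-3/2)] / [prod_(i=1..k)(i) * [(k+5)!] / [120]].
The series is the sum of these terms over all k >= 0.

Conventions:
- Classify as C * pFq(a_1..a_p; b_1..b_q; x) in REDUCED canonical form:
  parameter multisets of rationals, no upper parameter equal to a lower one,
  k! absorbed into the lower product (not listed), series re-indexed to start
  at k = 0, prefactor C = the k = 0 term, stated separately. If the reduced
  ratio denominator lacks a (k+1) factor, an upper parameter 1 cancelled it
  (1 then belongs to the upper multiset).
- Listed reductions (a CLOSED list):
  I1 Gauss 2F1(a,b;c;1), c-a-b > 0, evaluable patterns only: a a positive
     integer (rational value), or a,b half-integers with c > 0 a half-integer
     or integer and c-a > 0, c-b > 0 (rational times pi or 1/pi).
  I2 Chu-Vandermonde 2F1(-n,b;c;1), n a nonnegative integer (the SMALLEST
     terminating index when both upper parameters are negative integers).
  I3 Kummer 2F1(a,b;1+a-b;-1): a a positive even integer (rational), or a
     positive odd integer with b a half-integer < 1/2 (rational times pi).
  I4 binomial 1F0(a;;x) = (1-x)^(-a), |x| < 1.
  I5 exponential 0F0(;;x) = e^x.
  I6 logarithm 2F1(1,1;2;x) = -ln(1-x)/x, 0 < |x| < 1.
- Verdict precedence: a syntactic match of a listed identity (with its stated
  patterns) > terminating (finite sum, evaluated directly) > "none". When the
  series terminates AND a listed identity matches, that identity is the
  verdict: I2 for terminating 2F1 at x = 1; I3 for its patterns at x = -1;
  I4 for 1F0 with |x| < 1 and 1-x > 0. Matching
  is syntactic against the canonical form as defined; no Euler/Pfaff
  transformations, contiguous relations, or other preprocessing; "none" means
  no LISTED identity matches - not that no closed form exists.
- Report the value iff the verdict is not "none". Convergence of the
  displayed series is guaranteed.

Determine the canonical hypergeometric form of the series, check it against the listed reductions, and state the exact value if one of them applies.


With C = -3/2: the canonical form is 2F1(1, 1; 6; 1). Verdict: the Gauss summation I1 applies (x = 1: the Gamma ratio telescopes since c-a-b = 4 > 0 and a = 1 in Z>0). Its exact value is -15/8.

The tell: x = 1 and the denominator's factorial ratio (prefactor -3/2) is a lower Pochhammer.
Step ratio: r(k) = 1 * (k+1) (k+1) / [(k+6) (k+1)] ; factor over Q: parameters, x = 1, and C = -3/2.
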